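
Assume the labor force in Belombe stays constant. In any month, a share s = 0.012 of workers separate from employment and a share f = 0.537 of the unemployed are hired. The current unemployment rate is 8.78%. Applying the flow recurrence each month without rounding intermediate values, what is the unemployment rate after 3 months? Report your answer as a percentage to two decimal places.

With a fixed labor force, u_{t+1} = u_t + s·(1−u_t) − f·u_t = u_t·(1−s−f) + s.
Here 1−s−f = 0.451 and s = 0.012.
u_1 = 0.087800 × 0.451 + 0.012 = 0.051598.
u_2 = 0.051598 × 0.451 + 0.012 = 0.035271.
u_3 = 0.035271 × 0.451 + 0.012 = 0.027907.

Unemployment rate after three months ≈ 2.79%.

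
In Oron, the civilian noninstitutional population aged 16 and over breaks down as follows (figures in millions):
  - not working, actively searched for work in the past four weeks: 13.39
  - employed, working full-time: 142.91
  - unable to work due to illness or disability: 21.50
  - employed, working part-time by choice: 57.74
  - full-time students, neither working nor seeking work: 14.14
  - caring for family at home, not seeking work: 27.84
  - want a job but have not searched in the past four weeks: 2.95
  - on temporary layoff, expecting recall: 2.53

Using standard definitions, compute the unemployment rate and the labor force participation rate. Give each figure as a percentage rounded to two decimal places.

Unemployment rate ≈ 7.35%; labor force participation rate ≈ 76.53%.

Employed = 142.91 + 57.74 = 200.65 million.
Unemployed = 13.39 + 2.53 = 15.92 million (jobless and actively searching, or on temporary layoff).
Labor force = 200.65 + 15.92 = 216.57 million.
Not in labor force = 21.50 + 14.14 + 27.84 + 2.95 = 66.43 million (those not working and not actively searching are outside the labor force — including those who want a job but have given up searching).
Civilian working-age population = 216.57 + 66.43 = 283.00 million.
Unemployment rate = 15.92 / 216.57 = 7.35%.
Labor force participation rate = 216.57 / 283.00 = 76.53%.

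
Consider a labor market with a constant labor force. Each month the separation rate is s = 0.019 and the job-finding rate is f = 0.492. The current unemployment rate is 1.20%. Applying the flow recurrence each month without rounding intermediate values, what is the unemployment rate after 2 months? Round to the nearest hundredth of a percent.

Unemployment rate after two months ≈ 3.12%.

With a fixed labor force, u_{t+1} = u_t + s·(1−u_t) − f·u_t = u_t·(1−s−f) + s.
Here 1−s−f = 0.489 and s = 0.019.
u_1 = 0.012000 × 0.489 + 0.019 = 0.024868.
u_2 = 0.024868 × 0.489 + 0.019 = 0.031160.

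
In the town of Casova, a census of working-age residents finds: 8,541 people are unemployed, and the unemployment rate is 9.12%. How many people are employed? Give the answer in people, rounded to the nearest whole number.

Labor force = U / u = 8,541 / 0.0912 ≈ 93,651.
Employed = labor force − unemployed = 93,651 − 8,541 = 85,110.

About 85,110 are employed.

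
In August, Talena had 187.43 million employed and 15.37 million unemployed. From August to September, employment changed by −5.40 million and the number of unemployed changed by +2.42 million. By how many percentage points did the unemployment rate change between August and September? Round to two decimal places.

The unemployment rate changed by +1.32 percentage points.

August: labor force = 187.43 + 15.37 = 202.80; u = 15.37/202.80 = 7.58%.
September: labor force = 182.03 + 17.79 = 199.82; u = 17.79/199.82 = 8.90%.
Change = 8.90% − 7.58% = +1.32 pp.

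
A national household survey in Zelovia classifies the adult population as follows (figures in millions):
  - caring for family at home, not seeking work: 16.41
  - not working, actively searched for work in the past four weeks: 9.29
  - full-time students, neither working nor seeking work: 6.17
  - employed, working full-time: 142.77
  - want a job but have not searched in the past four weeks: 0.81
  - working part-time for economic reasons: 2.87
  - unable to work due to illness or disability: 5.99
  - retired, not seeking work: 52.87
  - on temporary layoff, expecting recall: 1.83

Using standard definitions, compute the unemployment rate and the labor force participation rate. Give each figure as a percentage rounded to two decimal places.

Unemployment rate ≈ 7.09%; labor force participation rate ≈ 65.59%.

Employed = 142.77 + 2.87 = 145.64 million (anyone who worked, including part-time for economic reasons, counts as employed).
Unemployed = 9.29 + 1.83 = 11.12 million (jobless and actively searching, or on temporary layoff).
Labor force = 145.64 + 11.12 = 156.76 million.
Not in labor force = 16.41 + 6.17 + 0.81 + 5.99 + 52.87 = 82.25 million (those not working and not actively searching are outside the labor force — including those who want a job but have given up searching).
Civilian working-age population = 156.76 + 82.25 = 239.01 million.
Unemployment rate = 11.12 / 156.76 = 7.09%.
Labor force participation rate = 156.76 / 239.01 = 65.59%.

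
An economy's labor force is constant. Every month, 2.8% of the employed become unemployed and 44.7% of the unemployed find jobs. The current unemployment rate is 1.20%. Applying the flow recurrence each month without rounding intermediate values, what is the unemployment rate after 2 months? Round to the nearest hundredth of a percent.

With a fixed labor force, u_{t+1} = u_t + s·(1−u_t) − f·u_t = u_t·(1−s−f) + s.
Here 1−s−f = 0.525 and s = 0.028.
u_1 = 0.012000 × 0.525 + 0.028 = 0.034300.
u_2 = 0.034300 × 0.525 + 0.028 = 0.046007.

Unemployment rate after two months ≈ 4.60%.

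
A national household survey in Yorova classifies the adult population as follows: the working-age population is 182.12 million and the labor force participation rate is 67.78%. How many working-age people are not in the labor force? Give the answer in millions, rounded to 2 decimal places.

Share not in the labor force = 1 − 0.6778 = 0.3222.
Not in labor force = 0.3222 × 182.12 ≈ 58.68 million.

About 58.68 million are not in the labor force.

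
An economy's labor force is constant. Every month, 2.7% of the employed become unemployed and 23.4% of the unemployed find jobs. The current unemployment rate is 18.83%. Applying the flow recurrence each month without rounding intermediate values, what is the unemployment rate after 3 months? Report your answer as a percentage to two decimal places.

With a fixed labor force, u_{t+1} = u_t + s·(1−u_t) − f·u_t = u_t·(1−s−f) + s.
Here 1−s−f = 0.739 and s = 0.027.
u_1 = 0.188300 × 0.739 + 0.027 = 0.166154.
u_2 = 0.166154 × 0.739 + 0.027 = 0.149788.
u_3 = 0.149788 × 0.739 + 0.027 = 0.137693.

Unemployment rate after three months ≈ 13.77%.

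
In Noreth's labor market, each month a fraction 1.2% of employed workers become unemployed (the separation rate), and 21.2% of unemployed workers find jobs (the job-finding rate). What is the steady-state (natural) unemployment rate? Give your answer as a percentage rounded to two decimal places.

At steady state the flows balance: s·E = f·U, so U/(E+U) = s/(s+f).
u* = 1.2 / (1.2 + 21.2) = 1.2 / 22.40 = 5.36%.

Steady-state unemployment rate ≈ 5.36%.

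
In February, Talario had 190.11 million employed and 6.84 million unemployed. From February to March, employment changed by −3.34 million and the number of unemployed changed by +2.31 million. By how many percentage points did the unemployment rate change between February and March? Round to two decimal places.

The unemployment rate changed by +1.20 percentage points.

February: labor force = 190.11 + 6.84 = 196.95; u = 6.84/196.95 = 3.47%.
March: labor force = 186.77 + 9.15 = 195.92; u = 9.15/195.92 = 4.67%.
Change = 4.67% − 3.47% = +1.20 pp.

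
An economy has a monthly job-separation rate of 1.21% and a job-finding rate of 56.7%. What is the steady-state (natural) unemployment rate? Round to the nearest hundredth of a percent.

At steady state the flows balance: s·E = f·U, so U/(E+U) = s/(s+f).
u* = 1.21 / (1.21 + 56.7) = 1.21 / 57.91 = 2.09%.

Steady-state unemployment rate ≈ 2.09%.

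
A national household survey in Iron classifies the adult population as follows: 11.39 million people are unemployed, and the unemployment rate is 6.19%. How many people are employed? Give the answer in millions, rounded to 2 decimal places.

About 172.62 million are employed.

Labor force = U / u = 11.39 / 0.0619 ≈ 184.01 million.
Employed = labor force − unemployed = 184.01 − 11.39 = 172.62 million.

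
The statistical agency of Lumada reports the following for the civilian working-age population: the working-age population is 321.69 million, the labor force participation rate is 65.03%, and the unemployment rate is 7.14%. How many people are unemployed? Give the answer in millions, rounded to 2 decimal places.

Labor force = 0.6503 × 321.69 = 209.20 million.
Unemployed = 0.0714 × 209.20 ≈ 14.94 million.

About 14.94 million are unemployed.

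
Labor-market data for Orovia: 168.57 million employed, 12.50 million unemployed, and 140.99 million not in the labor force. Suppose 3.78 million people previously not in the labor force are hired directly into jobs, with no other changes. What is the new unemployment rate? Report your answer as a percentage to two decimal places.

Initially, labor force = 168.57 + 12.50 = 181.07 million, so u = 12.50/181.07 = 6.90%.
After the change, employed and labor force both rise by 3.78; unemployed unchanged → E = 172.35, U = 12.50, labor force = 184.85 million.
New unemployment rate = 12.50 / 184.85 = 6.76%.

New unemployment rate ≈ 6.76%.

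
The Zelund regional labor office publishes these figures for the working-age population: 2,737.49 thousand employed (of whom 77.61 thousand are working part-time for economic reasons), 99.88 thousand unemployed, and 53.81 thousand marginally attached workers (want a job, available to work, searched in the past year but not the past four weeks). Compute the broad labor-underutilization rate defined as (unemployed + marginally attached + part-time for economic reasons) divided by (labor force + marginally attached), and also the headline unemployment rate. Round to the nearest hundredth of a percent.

Broad underutilization rate ≈ 8.00%; headline unemployment rate ≈ 3.52%.

Labor force = 2,737.49 + 99.88 = 2,837.37 thousand.
Numerator = 99.88 + 53.81 + 77.61 = 231.30 thousand.
Denominator = 2,837.37 + 53.81 = 2,891.18 thousand.
Broad rate = 231.30 / 2,891.18 = 8.00%.
Headline unemployment rate = 99.88 / 2,837.37 = 3.52%.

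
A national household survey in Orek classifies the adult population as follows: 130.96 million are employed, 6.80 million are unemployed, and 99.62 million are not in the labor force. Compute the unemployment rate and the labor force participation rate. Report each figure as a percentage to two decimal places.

Unemployment rate ≈ 4.94%; labor force participation rate ≈ 58.03%.

Labor force = employed + unemployed = 130.96 + 6.80 = 137.76 million.
Working-age population = 137.76 + 99.62 = 237.38 million.
Unemployment rate = 6.80 / 137.76 = 4.94%.
Labor force participation rate = 137.76 / 237.38 = 58.03%.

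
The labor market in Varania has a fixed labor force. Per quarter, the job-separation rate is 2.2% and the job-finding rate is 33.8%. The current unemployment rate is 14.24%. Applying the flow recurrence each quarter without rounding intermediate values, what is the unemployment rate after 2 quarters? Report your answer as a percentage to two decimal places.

With a fixed labor force, u_{t+1} = u_t + s·(1−u_t) − f·u_t = u_t·(1−s−f) + s.
Here 1−s−f = 0.640 and s = 0.022.
u_1 = 0.142400 × 0.640 + 0.022 = 0.113136.
u_2 = 0.113136 × 0.640 + 0.022 = 0.094407.

Unemployment rate after two quarters ≈ 9.44%.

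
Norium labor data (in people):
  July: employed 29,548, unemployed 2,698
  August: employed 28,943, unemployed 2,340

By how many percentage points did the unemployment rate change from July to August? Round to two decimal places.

July: labor force = 29,548 + 2,698 = 32,246; u = 2,698/32,246 = 8.37%.
August: labor force = 28,943 + 2,340 = 31,283; u = 2,340/31,283 = 7.48%.
Change = 7.48% − 8.37% = −0.89 pp.

The unemployment rate changed by −0.89 percentage points.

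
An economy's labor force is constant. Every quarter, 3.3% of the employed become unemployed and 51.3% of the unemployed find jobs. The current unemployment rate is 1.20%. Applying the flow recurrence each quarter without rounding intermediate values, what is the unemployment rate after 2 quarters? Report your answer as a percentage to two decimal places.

With a fixed labor force, u_{t+1} = u_t + s·(1−u_t) − f·u_t = u_t·(1−s−f) + s.
Here 1−s−f = 0.454 and s = 0.033.
u_1 = 0.012000 × 0.454 + 0.033 = 0.038448.
u_2 = 0.038448 × 0.454 + 0.033 = 0.050455.

Unemployment rate after two quarters ≈ 5.05%.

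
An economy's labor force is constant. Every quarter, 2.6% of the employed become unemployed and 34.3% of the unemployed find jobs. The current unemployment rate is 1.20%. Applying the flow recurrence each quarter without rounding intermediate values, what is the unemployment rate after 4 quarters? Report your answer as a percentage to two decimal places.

Unemployment rate after four quarters ≈ 6.12%.

With a fixed labor force, u_{t+1} = u_t + s·(1−u_t) − f·u_t = u_t·(1−s−f) + s.
Here 1−s−f = 0.631 and s = 0.026.
u_1 = 0.012000 × 0.631 + 0.026 = 0.033572.
u_2 = 0.033572 × 0.631 + 0.026 = 0.047184.
u_3 = 0.047184 × 0.631 + 0.026 = 0.055773.
u_4 = 0.055773 × 0.631 + 0.026 = 0.061193.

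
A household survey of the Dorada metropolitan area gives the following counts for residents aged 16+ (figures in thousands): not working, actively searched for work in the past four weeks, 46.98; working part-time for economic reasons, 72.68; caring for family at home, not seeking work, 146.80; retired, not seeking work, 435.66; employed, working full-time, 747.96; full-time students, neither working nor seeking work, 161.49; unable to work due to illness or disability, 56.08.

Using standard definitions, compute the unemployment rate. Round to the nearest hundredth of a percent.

Unemployment rate ≈ 5.41%.

Employed = 72.68 + 747.96 = 820.64 thousand (anyone who worked, including part-time for economic reasons, counts as employed).
Unemployed = 46.98 thousand.
Labor force = 820.64 + 46.98 = 867.62 thousand.
Unemployment rate = 46.98 / 867.62 = 5.41%.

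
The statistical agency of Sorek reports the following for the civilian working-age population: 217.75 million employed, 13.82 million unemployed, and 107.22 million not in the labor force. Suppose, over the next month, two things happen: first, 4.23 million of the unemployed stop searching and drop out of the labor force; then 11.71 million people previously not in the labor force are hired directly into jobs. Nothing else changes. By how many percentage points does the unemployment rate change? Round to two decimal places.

The unemployment rate changes by −1.96 percentage points.

Initially, labor force = 217.75 + 13.82 = 231.57 million, so u = 13.82/231.57 = 5.97%.
After the first change, unemployed and labor force both fall by 4.23 → E = 217.75, U = 9.59, labor force = 227.34 million.
After the second change, employed and labor force both rise by 11.71; unemployed unchanged → E = 229.46, U = 9.59, labor force = 239.05 million.
New unemployment rate = 9.59 / 239.05 = 4.01%.
Change = 4.01% − 5.97% = −1.96 percentage points.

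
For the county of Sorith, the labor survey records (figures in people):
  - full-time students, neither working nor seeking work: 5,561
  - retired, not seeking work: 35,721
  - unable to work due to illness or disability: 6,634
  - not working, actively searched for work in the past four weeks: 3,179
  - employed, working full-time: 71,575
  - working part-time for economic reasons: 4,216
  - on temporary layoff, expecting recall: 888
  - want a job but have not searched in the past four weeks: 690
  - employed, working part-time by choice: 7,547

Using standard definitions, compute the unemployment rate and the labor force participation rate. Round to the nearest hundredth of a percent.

Employed = 71,575 + 4,216 + 7,547 = 83,338 (anyone who worked, including part-time for economic reasons, counts as employed).
Unemployed = 3,179 + 888 = 4,067 (jobless and actively searching, or on temporary layoff).
Labor force = 83,338 + 4,067 = 87,405.
Not in labor force = 5,561 + 35,721 + 6,634 + 690 = 48,606 (those not working and not actively searching are outside the labor force — including those who want a job but have given up searching).
Civilian working-age population = 87,405 + 48,606 = 136,011.
Unemployment rate = 4,067 / 87,405 = 4.65%.
Labor force participation rate = 87,405 / 136,011 = 64.26%.

Unemployment rate ≈ 4.65%; labor force participation rate ≈ 64.26%.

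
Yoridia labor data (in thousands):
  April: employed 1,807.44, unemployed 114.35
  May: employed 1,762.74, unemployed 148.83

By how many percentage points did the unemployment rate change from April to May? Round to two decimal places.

April: labor force = 1,807.44 + 114.35 = 1,921.79; u = 114.35/1,921.79 = 5.95%.
May: labor force = 1,762.74 + 148.83 = 1,911.57; u = 148.83/1,911.57 = 7.79%.
Change = 7.79% − 5.95% = +1.84 pp.

The unemployment rate changed by +1.84 percentage points.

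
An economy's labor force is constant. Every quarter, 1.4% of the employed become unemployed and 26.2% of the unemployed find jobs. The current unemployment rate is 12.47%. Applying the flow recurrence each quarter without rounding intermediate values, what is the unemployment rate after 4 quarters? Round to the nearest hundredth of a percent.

Unemployment rate after four quarters ≈ 7.11%.

With a fixed labor force, u_{t+1} = u_t + s·(1−u_t) − f·u_t = u_t·(1−s−f) + s.
Here 1−s−f = 0.724 and s = 0.014.
u_1 = 0.124700 × 0.724 + 0.014 = 0.104283.
u_2 = 0.104283 × 0.724 + 0.014 = 0.089501.
u_3 = 0.089501 × 0.724 + 0.014 = 0.078799.
u_4 = 0.078799 × 0.724 + 0.014 = 0.071050.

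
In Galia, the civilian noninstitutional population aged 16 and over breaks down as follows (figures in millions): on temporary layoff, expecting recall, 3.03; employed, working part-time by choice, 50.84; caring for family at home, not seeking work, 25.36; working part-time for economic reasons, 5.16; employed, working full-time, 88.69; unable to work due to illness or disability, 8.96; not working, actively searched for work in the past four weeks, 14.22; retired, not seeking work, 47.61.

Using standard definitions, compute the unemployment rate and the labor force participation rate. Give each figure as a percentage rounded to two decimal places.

Employed = 50.84 + 5.16 + 88.69 = 144.69 million (anyone who worked, including part-time for economic reasons, counts as employed).
Unemployed = 3.03 + 14.22 = 17.25 million (jobless and actively searching, or on temporary layoff).
Labor force = 144.69 + 17.25 = 161.94 million.
Not in labor force = 25.36 + 8.96 + 47.61 = 81.93 million (those not working and not actively searching are outside the labor force).
Civilian working-age population = 161.94 + 81.93 = 243.87 million.
Unemployment rate = 17.25 / 161.94 = 10.65%.
Labor force participation rate = 161.94 / 243.87 = 66.40%.

Unemployment rate ≈ 10.65%; labor force participation rate ≈ 66.40%.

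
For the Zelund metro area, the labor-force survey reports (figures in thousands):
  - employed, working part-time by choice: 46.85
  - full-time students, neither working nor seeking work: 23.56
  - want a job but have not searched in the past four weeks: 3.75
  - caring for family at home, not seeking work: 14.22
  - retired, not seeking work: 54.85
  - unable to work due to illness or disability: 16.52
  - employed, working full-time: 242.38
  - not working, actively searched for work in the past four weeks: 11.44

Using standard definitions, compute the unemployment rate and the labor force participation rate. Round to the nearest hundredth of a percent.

Employed = 46.85 + 242.38 = 289.23 thousand.
Unemployed = 11.44 thousand.
Labor force = 289.23 + 11.44 = 300.67 thousand.
Not in labor force = 23.56 + 3.75 + 14.22 + 54.85 + 16.52 = 112.90 thousand (those not working and not actively searching are outside the labor force — including those who want a job but have given up searching).
Civilian working-age population = 300.67 + 112.90 = 413.57 thousand.
Unemployment rate = 11.44 / 300.67 = 3.80%.
Labor force participation rate = 300.67 / 413.57 = 72.70%.

Unemployment rate ≈ 3.80%; labor force participation rate ≈ 72.70%.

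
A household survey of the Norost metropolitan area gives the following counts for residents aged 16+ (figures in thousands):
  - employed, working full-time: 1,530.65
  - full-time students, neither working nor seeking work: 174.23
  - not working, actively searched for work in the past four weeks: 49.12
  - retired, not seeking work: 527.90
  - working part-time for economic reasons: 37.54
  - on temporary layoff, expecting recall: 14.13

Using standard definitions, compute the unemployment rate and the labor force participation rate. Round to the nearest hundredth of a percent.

Unemployment rate ≈ 3.88%; labor force participation rate ≈ 69.91%.

Employed = 1,530.65 + 37.54 = 1,568.19 thousand (anyone who worked, including part-time for economic reasons, counts as employed).
Unemployed = 49.12 + 14.13 = 63.25 thousand (jobless and actively searching, or on temporary layoff).
Labor force = 1,568.19 + 63.25 = 1,631.44 thousand.
Not in labor force = 174.23 + 527.90 = 702.13 thousand (those not working and not actively searching are outside the labor force).
Civilian working-age population = 1,631.44 + 702.13 = 2,333.57 thousand.
Unemployment rate = 63.25 / 1,631.44 = 3.88%.
Labor force participation rate = 1,631.44 / 2,333.57 = 69.91%.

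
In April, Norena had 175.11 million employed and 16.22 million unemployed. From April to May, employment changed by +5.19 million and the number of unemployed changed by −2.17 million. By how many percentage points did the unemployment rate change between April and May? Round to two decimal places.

The unemployment rate changed by −1.25 percentage points.

April: labor force = 175.11 + 16.22 = 191.33; u = 16.22/191.33 = 8.48%.
May: labor force = 180.30 + 14.05 = 194.35; u = 14.05/194.35 = 7.23%.
Change = 7.23% − 8.48% = −1.25 pp.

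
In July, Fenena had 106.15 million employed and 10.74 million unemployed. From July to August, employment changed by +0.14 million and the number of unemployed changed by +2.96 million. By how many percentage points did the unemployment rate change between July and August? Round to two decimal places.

July: labor force = 106.15 + 10.74 = 116.89; u = 10.74/116.89 = 9.19%.
August: labor force = 106.29 + 13.70 = 119.99; u = 13.70/119.99 = 11.42%.
Change = 11.42% − 9.19% = +2.23 pp.

The unemployment rate changed by +2.23 percentage points.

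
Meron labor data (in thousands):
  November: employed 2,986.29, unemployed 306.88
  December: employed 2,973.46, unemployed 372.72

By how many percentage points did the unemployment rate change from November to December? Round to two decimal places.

The unemployment rate changed by +1.82 percentage points.

November: labor force = 2,986.29 + 306.88 = 3,293.17; u = 306.88/3,293.17 = 9.32%.
December: labor force = 2,973.46 + 372.72 = 3,346.18; u = 372.72/3,346.18 = 11.14%.
Change = 11.14% − 9.32% = +1.82 pp.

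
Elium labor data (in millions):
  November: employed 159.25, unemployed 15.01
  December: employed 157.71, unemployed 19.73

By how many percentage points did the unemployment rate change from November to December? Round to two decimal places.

The unemployment rate changed by +2.51 percentage points.

November: labor force = 159.25 + 15.01 = 174.26; u = 15.01/174.26 = 8.61%.
December: labor force = 157.71 + 19.73 = 177.44; u = 19.73/177.44 = 11.12%.
Change = 11.12% − 8.61% = +2.51 pp.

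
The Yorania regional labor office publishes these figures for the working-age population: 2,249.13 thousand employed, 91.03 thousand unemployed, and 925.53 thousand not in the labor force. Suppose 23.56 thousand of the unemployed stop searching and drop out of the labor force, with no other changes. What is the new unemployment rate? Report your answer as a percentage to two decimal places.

Initially, labor force = 2,249.13 + 91.03 = 2,340.16 thousand, so u = 91.03/2,340.16 = 3.89%.
After the change, unemployed and labor force both fall by 23.56 → E = 2,249.13, U = 67.47, labor force = 2,316.60 thousand.
New unemployment rate = 67.47 / 2,316.60 = 2.91%.

New unemployment rate ≈ 2.91%.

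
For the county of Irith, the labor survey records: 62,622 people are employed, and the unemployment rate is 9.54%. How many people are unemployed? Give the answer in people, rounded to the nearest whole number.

Let U be the number unemployed. The labor force is E + U, and U/(E+U) = 0.0954.
So U = 0.0954 × 62,622 / (1 − 0.0954) = 5974.14 / 0.9046 ≈ 6,604.

About 6,604 are unemployed.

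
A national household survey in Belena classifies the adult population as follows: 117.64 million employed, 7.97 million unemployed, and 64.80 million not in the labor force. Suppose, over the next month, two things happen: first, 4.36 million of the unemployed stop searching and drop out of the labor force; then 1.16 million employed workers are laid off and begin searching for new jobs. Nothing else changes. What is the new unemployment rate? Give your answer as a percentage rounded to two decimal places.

Initially, labor force = 117.64 + 7.97 = 125.61 million, so u = 7.97/125.61 = 6.35%.
After the first change, unemployed and labor force both fall by 4.36 → E = 117.64, U = 3.61, labor force = 121.25 million.
After the second change, employed falls and unemployed rises by 1.16; labor force unchanged → E = 116.48, U = 4.77, labor force = 121.25 million.
New unemployment rate = 4.77 / 121.25 = 3.93%.

New unemployment rate ≈ 3.93%.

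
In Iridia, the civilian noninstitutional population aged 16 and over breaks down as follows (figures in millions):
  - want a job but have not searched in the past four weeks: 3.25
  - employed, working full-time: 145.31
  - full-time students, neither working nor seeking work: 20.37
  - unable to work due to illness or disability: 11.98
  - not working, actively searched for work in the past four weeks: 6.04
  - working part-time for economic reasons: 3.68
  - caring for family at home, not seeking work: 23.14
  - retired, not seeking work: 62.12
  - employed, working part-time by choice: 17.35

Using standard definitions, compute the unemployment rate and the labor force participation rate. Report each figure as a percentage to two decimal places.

Employed = 145.31 + 3.68 + 17.35 = 166.34 million (anyone who worked, including part-time for economic reasons, counts as employed).
Unemployed = 6.04 million.
Labor force = 166.34 + 6.04 = 172.38 million.
Not in labor force = 3.25 + 20.37 + 11.98 + 23.14 + 62.12 = 120.86 million (those not working and not actively searching are outside the labor force — including those who want a job but have given up searching).
Civilian working-age population = 172.38 + 120.86 = 293.24 million.
Unemployment rate = 6.04 / 172.38 = 3.50%.
Labor force participation rate = 172.38 / 293.24 = 58.78%.

Unemployment rate ≈ 3.50%; labor force participation rate ≈ 58.78%.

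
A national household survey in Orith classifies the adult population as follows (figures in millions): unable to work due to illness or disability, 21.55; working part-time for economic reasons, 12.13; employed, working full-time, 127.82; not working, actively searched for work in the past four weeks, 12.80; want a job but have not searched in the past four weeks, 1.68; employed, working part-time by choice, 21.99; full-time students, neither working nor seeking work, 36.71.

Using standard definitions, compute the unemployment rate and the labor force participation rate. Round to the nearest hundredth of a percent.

Employed = 12.13 + 127.82 + 21.99 = 161.94 million (anyone who worked, including part-time for economic reasons, counts as employed).
Unemployed = 12.80 million.
Labor force = 161.94 + 12.80 = 174.74 million.
Not in labor force = 21.55 + 1.68 + 36.71 = 59.94 million (those not working and not actively searching are outside the labor force — including those who want a job but have given up searching).
Civilian working-age population = 174.74 + 59.94 = 234.68 million.
Unemployment rate = 12.80 / 174.74 = 7.33%.
Labor force participation rate = 174.74 / 234.68 = 74.46%.

Unemployment rate ≈ 7.33%; labor force participation rate ≈ 74.46%.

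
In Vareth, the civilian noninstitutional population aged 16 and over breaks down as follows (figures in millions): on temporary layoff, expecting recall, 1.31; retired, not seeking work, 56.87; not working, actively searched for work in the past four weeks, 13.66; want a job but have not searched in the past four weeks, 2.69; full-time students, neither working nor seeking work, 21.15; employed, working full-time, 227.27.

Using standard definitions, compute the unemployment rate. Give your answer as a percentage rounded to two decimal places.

Unemployment rate ≈ 6.18%.

Employed = 227.27 million.
Unemployed = 1.31 + 13.66 = 14.97 million (jobless and actively searching, or on temporary layoff).
Labor force = 227.27 + 14.97 = 242.24 million.
Unemployment rate = 14.97 / 242.24 = 6.18%.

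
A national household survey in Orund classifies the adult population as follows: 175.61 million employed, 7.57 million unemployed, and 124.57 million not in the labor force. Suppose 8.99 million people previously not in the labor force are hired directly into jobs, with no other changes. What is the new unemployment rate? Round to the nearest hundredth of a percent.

New unemployment rate ≈ 3.94%.

Initially, labor force = 175.61 + 7.57 = 183.18 million, so u = 7.57/183.18 = 4.13%.
After the change, employed and labor force both rise by 8.99; unemployed unchanged → E = 184.60, U = 7.57, labor force = 192.17 million.
New unemployment rate = 7.57 / 192.17 = 3.94%.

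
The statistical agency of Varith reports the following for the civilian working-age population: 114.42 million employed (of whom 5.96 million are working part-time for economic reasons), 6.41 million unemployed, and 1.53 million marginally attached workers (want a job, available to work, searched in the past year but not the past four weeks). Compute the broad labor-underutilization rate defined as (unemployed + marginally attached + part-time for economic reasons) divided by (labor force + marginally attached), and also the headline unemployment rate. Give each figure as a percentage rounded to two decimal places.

Labor force = 114.42 + 6.41 = 120.83 million.
Numerator = 6.41 + 1.53 + 5.96 = 13.90 million.
Denominator = 120.83 + 1.53 = 122.36 million.
Broad rate = 13.90 / 122.36 = 11.36%.
Headline unemployment rate = 6.41 / 120.83 = 5.30%.

Broad underutilization rate ≈ 11.36%; headline unemployment rate ≈ 5.30%.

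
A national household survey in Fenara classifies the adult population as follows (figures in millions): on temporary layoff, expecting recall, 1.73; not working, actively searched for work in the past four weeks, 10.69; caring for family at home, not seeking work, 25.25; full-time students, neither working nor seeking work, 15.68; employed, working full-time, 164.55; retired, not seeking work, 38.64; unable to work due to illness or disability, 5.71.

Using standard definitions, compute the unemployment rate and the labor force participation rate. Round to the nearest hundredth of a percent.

Unemployment rate ≈ 7.02%; labor force participation rate ≈ 67.48%.

Employed = 164.55 million.
Unemployed = 1.73 + 10.69 = 12.42 million (jobless and actively searching, or on temporary layoff).
Labor force = 164.55 + 12.42 = 176.97 million.
Not in labor force = 25.25 + 15.68 + 38.64 + 5.71 = 85.28 million (those not working and not actively searching are outside the labor force).
Civilian working-age population = 176.97 + 85.28 = 262.25 million.
Unemployment rate = 12.42 / 176.97 = 7.02%.
Labor force participation rate = 176.97 / 262.25 = 67.48%.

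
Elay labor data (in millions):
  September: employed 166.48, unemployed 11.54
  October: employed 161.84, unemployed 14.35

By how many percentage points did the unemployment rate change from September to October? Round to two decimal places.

The unemployment rate changed by +1.66 percentage points.

September: labor force = 166.48 + 11.54 = 178.02; u = 11.54/178.02 = 6.48%.
October: labor force = 161.84 + 14.35 = 176.19; u = 14.35/176.19 = 8.14%.
Change = 8.14% − 6.48% = +1.66 pp.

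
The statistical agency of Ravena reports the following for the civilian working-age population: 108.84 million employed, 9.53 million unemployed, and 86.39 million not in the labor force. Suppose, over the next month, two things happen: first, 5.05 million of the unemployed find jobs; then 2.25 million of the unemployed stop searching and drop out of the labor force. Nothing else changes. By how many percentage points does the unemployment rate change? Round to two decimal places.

Initially, labor force = 108.84 + 9.53 = 118.37 million, so u = 9.53/118.37 = 8.05%.
After the first change, unemployed falls and employed rises by 5.05; labor force unchanged → E = 113.89, U = 4.48, labor force = 118.37 million.
After the second change, unemployed and labor force both fall by 2.25 → E = 113.89, U = 2.23, labor force = 116.12 million.
New unemployment rate = 2.23 / 116.12 = 1.92%.
Change = 1.92% − 8.05% = −6.13 percentage points.

The unemployment rate changes by −6.13 percentage points.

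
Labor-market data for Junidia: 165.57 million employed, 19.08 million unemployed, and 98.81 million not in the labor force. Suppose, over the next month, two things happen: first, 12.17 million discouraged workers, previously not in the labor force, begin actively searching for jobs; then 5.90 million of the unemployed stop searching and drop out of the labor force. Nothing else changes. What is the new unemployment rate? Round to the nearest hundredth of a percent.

Initially, labor force = 165.57 + 19.08 = 184.65 million, so u = 19.08/184.65 = 10.33%.
After the first change, unemployed and labor force both rise by 12.17 → E = 165.57, U = 31.25, labor force = 196.82 million.
After the second change, unemployed and labor force both fall by 5.90 → E = 165.57, U = 25.35, labor force = 190.92 million.
New unemployment rate = 25.35 / 190.92 = 13.28%.

New unemployment rate ≈ 13.28%.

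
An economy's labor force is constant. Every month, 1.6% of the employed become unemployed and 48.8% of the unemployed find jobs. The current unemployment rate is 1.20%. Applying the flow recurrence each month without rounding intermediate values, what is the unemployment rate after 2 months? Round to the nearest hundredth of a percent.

Unemployment rate after two months ≈ 2.69%.

With a fixed labor force, u_{t+1} = u_t + s·(1−u_t) − f·u_t = u_t·(1−s−f) + s.
Here 1−s−f = 0.496 and s = 0.016.
u_1 = 0.012000 × 0.496 + 0.016 = 0.021952.
u_2 = 0.021952 × 0.496 + 0.016 = 0.026888.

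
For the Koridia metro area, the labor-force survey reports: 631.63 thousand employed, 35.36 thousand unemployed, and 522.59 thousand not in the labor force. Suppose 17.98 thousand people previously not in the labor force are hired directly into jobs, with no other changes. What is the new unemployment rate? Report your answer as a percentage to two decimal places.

New unemployment rate ≈ 5.16%.

Initially, labor force = 631.63 + 35.36 = 666.99 thousand, so u = 35.36/666.99 = 5.30%.
After the change, employed and labor force both rise by 17.98; unemployed unchanged → E = 649.61, U = 35.36, labor force = 684.97 thousand.
New unemployment rate = 35.36 / 684.97 = 5.16%.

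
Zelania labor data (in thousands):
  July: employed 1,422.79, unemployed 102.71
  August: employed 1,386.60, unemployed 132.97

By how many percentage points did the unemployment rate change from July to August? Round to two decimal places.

The unemployment rate changed by +2.02 percentage points.

July: labor force = 1,422.79 + 102.71 = 1,525.50; u = 102.71/1,525.50 = 6.73%.
August: labor force = 1,386.60 + 132.97 = 1,519.57; u = 132.97/1,519.57 = 8.75%.
Change = 8.75% − 6.73% = +2.02 pp.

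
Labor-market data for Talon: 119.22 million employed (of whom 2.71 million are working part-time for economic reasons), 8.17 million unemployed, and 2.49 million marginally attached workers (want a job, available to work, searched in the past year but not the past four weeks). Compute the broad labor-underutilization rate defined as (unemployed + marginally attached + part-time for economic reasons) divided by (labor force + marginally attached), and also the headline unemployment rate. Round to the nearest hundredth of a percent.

Broad underutilization rate ≈ 10.29%; headline unemployment rate ≈ 6.41%.

Labor force = 119.22 + 8.17 = 127.39 million.
Numerator = 8.17 + 2.49 + 2.71 = 13.37 million.
Denominator = 127.39 + 2.49 = 129.88 million.
Broad rate = 13.37 / 129.88 = 10.29%.
Headline unemployment rate = 8.17 / 127.39 = 6.41%.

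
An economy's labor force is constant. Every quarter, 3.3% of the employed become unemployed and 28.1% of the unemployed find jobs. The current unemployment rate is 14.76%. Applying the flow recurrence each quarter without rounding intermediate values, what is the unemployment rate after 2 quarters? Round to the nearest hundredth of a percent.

With a fixed labor force, u_{t+1} = u_t + s·(1−u_t) − f·u_t = u_t·(1−s−f) + s.
Here 1−s−f = 0.686 and s = 0.033.
u_1 = 0.147600 × 0.686 + 0.033 = 0.134254.
u_2 = 0.134254 × 0.686 + 0.033 = 0.125098.

Unemployment rate after two quarters ≈ 12.51%.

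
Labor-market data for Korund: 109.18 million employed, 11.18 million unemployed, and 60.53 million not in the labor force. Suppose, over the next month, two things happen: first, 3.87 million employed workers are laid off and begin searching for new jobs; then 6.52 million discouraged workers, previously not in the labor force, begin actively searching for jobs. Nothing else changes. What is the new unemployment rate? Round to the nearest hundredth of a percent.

Initially, labor force = 109.18 + 11.18 = 120.36 million, so u = 11.18/120.36 = 9.29%.
After the first change, employed falls and unemployed rises by 3.87; labor force unchanged → E = 105.31, U = 15.05, labor force = 120.36 million.
After the second change, unemployed and labor force both rise by 6.52 → E = 105.31, U = 21.57, labor force = 126.88 million.
New unemployment rate = 21.57 / 126.88 = 17.00%.

New unemployment rate ≈ 17.00%.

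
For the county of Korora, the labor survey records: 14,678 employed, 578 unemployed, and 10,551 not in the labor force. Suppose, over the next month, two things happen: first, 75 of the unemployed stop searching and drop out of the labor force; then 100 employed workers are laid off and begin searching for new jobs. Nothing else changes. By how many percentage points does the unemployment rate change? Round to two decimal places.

The unemployment rate changes by +0.18 percentage points.

Initially, labor force = 14,678 + 578 = 15,256, so u = 578/15,256 = 3.79%.
After the first change, unemployed and labor force both fall by 75 → E = 14,678, U = 503, labor force = 15,181.
After the second change, employed falls and unemployed rises by 100; labor force unchanged → E = 14,578, U = 603, labor force = 15,181.
New unemployment rate = 603 / 15,181 = 3.97%.
Change = 3.97% − 3.79% = +0.18 percentage points.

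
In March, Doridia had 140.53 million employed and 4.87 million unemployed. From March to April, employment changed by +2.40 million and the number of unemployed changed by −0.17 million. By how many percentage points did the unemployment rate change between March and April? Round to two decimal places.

The unemployment rate changed by −0.17 percentage points.

March: labor force = 140.53 + 4.87 = 145.40; u = 4.87/145.40 = 3.35%.
April: labor force = 142.93 + 4.70 = 147.63; u = 4.70/147.63 = 3.18%.
Change = 3.18% − 3.35% = −0.17 pp.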